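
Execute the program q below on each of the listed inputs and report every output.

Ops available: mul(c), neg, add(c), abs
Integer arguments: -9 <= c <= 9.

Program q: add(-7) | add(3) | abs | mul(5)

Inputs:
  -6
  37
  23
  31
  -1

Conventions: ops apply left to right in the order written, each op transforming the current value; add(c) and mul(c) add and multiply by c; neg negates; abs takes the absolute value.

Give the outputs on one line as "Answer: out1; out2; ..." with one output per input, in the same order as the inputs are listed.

50; 165; 95; 135; 25

Execution, op by op:
  -6 -> -13 -> -10 -> 10 -> 50
  37 -> 30 -> 33 -> 33 -> 165
  23 -> 16 -> 19 -> 19 -> 95
  31 -> 24 -> 27 -> 27 -> 135
  -1 -> -8 -> -5 -> 5 -> 25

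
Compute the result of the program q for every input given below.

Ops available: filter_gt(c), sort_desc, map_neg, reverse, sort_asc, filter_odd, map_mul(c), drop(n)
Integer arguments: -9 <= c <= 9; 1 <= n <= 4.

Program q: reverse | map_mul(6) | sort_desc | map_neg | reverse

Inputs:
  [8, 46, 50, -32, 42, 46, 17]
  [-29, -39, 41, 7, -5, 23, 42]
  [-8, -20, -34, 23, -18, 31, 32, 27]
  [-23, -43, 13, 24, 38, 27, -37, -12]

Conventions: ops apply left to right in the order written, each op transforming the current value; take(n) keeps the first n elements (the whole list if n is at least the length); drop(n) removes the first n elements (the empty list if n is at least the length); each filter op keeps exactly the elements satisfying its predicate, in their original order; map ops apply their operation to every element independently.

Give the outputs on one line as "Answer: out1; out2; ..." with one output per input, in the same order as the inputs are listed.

Execution, op by op:
  [8, 46, 50, -32, 42, 46, 17] -> [17, 46, 42, -32, 50, 46, 8] -> [102, 276, 252, -192, 300, 276, 48] -> [300, 276, 276, 252, 102, 48, -192] -> [-300, -276, -276, -252, -102, -48, 192] -> [192, -48, -102, -252, -276, -276, -300]
  [-29, -39, 41, 7, -5, 23, 42] -> [42, 23, -5, 7, 41, -39, -29] -> [252, 138, -30, 42, 246, -234, -174] -> [252, 246, 138, 42, -30, -174, -234] -> [-252, -246, -138, -42, 30, 174, 234] -> [234, 174, 30, -42, -138, -246, -252]
  [-8, -20, -34, 23, -18, 31, 32, 27] -> [27, 32, 31, -18, 23, -34, -20, -8] -> [162, 192, 186, -108, 138, -204, -120, -48] -> [192, 186, 162, 138, -48, -108, -120, -204] -> [-192, -186, -162, -138, 48, 108, 120, 204] -> [204, 120, 108, 48, -138, -162, -186, -192]
  [-23, -43, 13, 24, 38, 27, -37, -12] -> [-12, -37, 27, 38, 24, 13, -43, -23] -> [-72, -222, 162, 228, 144, 78, -258, -138] -> [228, 162, 144, 78, -72, -138, -222, -258] -> [-228, -162, -144, -78, 72, 138, 222, 258] -> [258, 222, 138, 72, -78, -144, -162, -228]

[192, -48, -102, -252, -276, -276, -300]; [234, 174, 30, -42, -138, -246, -252]; [204, 120, 108, 48, -138, -162, -186, -192]; [258, 222, 138, 72, -78, -144, -162, -228]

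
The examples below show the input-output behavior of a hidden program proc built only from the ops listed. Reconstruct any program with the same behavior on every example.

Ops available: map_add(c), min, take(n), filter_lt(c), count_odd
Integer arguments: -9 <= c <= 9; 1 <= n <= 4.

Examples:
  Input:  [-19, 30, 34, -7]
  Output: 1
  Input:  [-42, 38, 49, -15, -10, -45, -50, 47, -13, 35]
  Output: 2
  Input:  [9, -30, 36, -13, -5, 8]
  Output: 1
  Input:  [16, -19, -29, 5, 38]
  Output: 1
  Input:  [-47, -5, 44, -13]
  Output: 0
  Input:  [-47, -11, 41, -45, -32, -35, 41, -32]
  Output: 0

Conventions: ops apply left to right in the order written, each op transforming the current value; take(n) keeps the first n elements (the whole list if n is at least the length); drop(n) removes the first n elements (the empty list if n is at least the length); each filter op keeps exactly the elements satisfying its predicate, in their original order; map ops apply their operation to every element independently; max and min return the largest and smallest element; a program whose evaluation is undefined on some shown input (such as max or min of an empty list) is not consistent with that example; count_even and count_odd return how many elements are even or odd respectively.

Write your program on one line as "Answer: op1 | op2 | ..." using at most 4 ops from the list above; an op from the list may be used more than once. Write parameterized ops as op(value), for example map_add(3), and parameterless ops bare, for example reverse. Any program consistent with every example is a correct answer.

take(2) | map_add(-3) | count_odd

Check, running the answer program on each example:
  [-19, 30, 34, -7] -> [-19, 30] -> [-22, 27] -> 1
  [-42, 38, 49, -15, -10, -45, -50, 47, -13, 35] -> [-42, 38] -> [-45, 35] -> 2
  [9, -30, 36, -13, -5, 8] -> [9, -30] -> [6, -33] -> 1
  [16, -19, -29, 5, 38] -> [16, -19] -> [13, -22] -> 1
  [-47, -5, 44, -13] -> [-47, -5] -> [-50, -8] -> 0
  [-47, -11, 41, -45, -32, -35, 41, -32] -> [-47, -11] -> [-50, -14] -> 0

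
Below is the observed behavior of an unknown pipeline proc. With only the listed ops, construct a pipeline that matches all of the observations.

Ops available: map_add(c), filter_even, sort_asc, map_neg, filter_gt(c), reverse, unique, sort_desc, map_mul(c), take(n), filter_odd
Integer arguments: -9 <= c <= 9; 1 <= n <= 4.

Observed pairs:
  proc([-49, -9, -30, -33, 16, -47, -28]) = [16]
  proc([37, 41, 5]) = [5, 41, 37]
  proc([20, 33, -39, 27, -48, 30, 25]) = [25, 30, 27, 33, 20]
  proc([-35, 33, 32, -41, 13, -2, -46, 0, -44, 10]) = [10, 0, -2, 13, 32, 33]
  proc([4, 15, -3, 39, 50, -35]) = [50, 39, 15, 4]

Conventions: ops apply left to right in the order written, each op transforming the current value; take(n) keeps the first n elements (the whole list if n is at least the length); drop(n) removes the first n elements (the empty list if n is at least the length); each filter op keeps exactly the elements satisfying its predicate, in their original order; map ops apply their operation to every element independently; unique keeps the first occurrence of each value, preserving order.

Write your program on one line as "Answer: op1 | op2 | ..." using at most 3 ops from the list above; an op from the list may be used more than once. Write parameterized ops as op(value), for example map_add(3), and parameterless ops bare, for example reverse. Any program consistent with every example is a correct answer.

filter_gt(-3) | reverse

Check, running the answer program on each example:
  [-49, -9, -30, -33, 16, -47, -28] -> [16] -> [16]
  [37, 41, 5] -> [37, 41, 5] -> [5, 41, 37]
  [20, 33, -39, 27, -48, 30, 25] -> [20, 33, 27, 30, 25] -> [25, 30, 27, 33, 20]
  [-35, 33, 32, -41, 13, -2, -46, 0, -44, 10] -> [33, 32, 13, -2, 0, 10] -> [10, 0, -2, 13, 32, 33]
  [4, 15, -3, 39, 50, -35] -> [4, 15, 39, 50] -> [50, 39, 15, 4]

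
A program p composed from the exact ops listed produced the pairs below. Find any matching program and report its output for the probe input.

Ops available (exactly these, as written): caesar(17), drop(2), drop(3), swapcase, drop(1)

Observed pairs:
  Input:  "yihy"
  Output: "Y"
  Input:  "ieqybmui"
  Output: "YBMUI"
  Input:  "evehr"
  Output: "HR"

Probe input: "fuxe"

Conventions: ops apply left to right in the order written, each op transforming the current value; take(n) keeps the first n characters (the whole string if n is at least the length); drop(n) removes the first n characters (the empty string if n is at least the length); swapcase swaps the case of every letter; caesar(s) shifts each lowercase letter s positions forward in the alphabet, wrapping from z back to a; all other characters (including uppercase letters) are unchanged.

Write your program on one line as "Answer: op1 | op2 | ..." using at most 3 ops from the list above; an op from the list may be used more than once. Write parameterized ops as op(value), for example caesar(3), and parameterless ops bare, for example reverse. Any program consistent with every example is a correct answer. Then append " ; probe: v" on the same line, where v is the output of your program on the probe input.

drop(3) | swapcase ; probe: "E"

Check, running the answer program on each example:
  "yihy" -> "y" -> "Y"
  "ieqybmui" -> "ybmui" -> "YBMUI"
  "evehr" -> "hr" -> "HR"
  probe: "fuxe" -> "e" -> "E"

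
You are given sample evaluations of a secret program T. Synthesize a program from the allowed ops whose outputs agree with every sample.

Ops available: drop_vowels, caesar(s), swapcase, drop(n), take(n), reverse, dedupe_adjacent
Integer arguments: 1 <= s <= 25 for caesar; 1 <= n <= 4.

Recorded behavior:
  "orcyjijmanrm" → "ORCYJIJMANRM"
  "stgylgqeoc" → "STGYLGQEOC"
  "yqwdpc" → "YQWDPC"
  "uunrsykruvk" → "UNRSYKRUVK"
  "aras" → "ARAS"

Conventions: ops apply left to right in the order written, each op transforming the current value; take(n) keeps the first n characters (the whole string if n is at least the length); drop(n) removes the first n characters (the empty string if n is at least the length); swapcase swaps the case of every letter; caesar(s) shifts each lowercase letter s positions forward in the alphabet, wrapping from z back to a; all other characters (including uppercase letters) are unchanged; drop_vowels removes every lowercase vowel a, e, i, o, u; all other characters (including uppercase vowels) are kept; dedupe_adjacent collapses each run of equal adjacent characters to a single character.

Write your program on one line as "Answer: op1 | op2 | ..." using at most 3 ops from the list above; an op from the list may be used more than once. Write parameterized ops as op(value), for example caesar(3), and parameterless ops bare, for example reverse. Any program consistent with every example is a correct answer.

dedupe_adjacent | swapcase

Check, running the answer program on each example:
  "orcyjijmanrm" -> "orcyjijmanrm" -> "ORCYJIJMANRM"
  "stgylgqeoc" -> "stgylgqeoc" -> "STGYLGQEOC"
  "yqwdpc" -> "yqwdpc" -> "YQWDPC"
  "uunrsykruvk" -> "unrsykruvk" -> "UNRSYKRUVK"
  "aras" -> "aras" -> "ARAS"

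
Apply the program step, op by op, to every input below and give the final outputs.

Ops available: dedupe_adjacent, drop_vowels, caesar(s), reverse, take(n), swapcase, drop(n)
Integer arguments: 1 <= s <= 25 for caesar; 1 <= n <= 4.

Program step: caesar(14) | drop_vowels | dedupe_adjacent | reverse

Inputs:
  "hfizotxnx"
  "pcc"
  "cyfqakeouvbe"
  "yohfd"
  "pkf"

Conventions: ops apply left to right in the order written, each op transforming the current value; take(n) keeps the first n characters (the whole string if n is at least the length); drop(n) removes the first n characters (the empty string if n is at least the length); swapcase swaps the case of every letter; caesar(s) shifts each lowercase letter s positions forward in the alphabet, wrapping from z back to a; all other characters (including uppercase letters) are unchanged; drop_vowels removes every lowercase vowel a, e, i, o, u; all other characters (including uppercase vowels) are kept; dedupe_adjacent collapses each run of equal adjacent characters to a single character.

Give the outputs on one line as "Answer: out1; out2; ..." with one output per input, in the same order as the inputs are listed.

"lblhcnwtv"; "qd"; "spjcsytmq"; "rtvcm"; "tyd"

Execution, op by op:
  "hfizotxnx" -> "vtwnchlbl" -> "vtwnchlbl" -> "vtwnchlbl" -> "lblhcnwtv"
  "pcc" -> "dqq" -> "dqq" -> "dq" -> "qd"
  "cyfqakeouvbe" -> "qmteoyscijps" -> "qmtyscjps" -> "qmtyscjps" -> "spjcsytmq"
  "yohfd" -> "mcvtr" -> "mcvtr" -> "mcvtr" -> "rtvcm"
  "pkf" -> "dyt" -> "dyt" -> "dyt" -> "tyd"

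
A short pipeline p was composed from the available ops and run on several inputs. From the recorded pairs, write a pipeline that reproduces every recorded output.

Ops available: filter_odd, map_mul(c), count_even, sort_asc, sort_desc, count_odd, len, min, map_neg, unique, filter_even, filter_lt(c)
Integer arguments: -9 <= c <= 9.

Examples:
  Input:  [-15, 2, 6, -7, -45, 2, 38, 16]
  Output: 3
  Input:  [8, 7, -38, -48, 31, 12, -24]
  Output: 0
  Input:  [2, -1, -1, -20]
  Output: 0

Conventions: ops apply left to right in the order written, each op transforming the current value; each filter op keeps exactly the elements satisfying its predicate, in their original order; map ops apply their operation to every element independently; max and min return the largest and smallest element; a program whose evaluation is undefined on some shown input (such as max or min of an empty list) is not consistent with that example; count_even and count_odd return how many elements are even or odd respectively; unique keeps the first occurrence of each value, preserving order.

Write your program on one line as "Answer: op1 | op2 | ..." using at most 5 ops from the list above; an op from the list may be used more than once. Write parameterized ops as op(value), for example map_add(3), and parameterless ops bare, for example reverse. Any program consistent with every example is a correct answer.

sort_desc | filter_lt(3) | filter_lt(-4) | filter_odd | len

Check, running the answer program on each example:
  [-15, 2, 6, -7, -45, 2, 38, 16] -> [38, 16, 6, 2, 2, -7, -15, -45] -> [2, 2, -7, -15, -45] -> [-7, -15, -45] -> [-7, -15, -45] -> 3
  [8, 7, -38, -48, 31, 12, -24] -> [31, 12, 8, 7, -24, -38, -48] -> [-24, -38, -48] -> [-24, -38, -48] -> [] -> 0
  [2, -1, -1, -20] -> [2, -1, -1, -20] -> [2, -1, -1, -20] -> [-20] -> [] -> 0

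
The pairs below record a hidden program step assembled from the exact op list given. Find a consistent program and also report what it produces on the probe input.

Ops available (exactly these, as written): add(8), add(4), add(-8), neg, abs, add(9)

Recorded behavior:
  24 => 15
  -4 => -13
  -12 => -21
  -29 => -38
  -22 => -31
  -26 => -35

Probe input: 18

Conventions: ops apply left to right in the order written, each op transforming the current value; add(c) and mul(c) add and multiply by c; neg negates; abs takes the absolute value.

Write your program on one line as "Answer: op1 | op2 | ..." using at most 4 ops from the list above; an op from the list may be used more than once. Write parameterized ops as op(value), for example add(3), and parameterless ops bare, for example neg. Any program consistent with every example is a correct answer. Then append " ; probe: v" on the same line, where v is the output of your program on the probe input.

neg | add(9) | neg ; probe: 9

Check, running the answer program on each example:
  24 -> -24 -> -15 -> 15
  -4 -> 4 -> 13 -> -13
  -12 -> 12 -> 21 -> -21
  -29 -> 29 -> 38 -> -38
  -22 -> 22 -> 31 -> -31
  -26 -> 26 -> 35 -> -35
  probe: 18 -> -18 -> -9 -> 9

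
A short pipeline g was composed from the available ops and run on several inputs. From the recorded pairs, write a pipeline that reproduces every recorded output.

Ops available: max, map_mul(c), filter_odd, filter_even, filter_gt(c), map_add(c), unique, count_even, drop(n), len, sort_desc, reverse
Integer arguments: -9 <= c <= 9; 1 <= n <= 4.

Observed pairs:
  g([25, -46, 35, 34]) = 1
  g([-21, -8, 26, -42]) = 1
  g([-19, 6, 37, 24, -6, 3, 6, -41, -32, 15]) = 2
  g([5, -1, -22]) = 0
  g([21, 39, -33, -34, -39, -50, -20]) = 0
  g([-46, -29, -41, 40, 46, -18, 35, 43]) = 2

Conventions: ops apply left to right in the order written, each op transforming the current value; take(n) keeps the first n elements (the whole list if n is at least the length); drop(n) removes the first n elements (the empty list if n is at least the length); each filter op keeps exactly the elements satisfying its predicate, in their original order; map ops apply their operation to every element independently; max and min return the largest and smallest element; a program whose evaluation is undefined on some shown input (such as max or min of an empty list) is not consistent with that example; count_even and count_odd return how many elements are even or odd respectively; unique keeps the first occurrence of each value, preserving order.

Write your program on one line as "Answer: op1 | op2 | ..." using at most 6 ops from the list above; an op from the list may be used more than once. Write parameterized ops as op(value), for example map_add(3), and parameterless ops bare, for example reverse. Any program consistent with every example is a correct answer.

unique | filter_even | reverse | filter_gt(4) | count_even

Check, running the answer program on each example:
  [25, -46, 35, 34] -> [25, -46, 35, 34] -> [-46, 34] -> [34, -46] -> [34] -> 1
  [-21, -8, 26, -42] -> [-21, -8, 26, -42] -> [-8, 26, -42] -> [-42, 26, -8] -> [26] -> 1
  [-19, 6, 37, 24, -6, 3, 6, -41, -32, 15] -> [-19, 6, 37, 24, -6, 3, -41, -32, 15] -> [6, 24, -6, -32] -> [-32, -6, 24, 6] -> [24, 6] -> 2
  [5, -1, -22] -> [5, -1, -22] -> [-22] -> [-22] -> [] -> 0
  [21, 39, -33, -34, -39, -50, -20] -> [21, 39, -33, -34, -39, -50, -20] -> [-34, -50, -20] -> [-20, -50, -34] -> [] -> 0
  [-46, -29, -41, 40, 46, -18, 35, 43] -> [-46, -29, -41, 40, 46, -18, 35, 43] -> [-46, 40, 46, -18] -> [-18, 46, 40, -46] -> [46, 40] -> 2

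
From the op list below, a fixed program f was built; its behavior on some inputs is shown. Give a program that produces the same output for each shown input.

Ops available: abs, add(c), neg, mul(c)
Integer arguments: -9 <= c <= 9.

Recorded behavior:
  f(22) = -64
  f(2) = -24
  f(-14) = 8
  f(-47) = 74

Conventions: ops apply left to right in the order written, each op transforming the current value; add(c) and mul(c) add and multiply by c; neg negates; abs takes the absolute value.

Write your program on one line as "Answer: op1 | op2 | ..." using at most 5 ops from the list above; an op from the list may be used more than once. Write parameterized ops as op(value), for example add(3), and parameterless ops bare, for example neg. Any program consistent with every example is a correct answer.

add(1) | neg | add(-9) | neg | mul(-2)

Check, running the answer program on each example:
  22 -> 23 -> -23 -> -32 -> 32 -> -64
  2 -> 3 -> -3 -> -12 -> 12 -> -24
  -14 -> -13 -> 13 -> 4 -> -4 -> 8
  -47 -> -46 -> 46 -> 37 -> -37 -> 74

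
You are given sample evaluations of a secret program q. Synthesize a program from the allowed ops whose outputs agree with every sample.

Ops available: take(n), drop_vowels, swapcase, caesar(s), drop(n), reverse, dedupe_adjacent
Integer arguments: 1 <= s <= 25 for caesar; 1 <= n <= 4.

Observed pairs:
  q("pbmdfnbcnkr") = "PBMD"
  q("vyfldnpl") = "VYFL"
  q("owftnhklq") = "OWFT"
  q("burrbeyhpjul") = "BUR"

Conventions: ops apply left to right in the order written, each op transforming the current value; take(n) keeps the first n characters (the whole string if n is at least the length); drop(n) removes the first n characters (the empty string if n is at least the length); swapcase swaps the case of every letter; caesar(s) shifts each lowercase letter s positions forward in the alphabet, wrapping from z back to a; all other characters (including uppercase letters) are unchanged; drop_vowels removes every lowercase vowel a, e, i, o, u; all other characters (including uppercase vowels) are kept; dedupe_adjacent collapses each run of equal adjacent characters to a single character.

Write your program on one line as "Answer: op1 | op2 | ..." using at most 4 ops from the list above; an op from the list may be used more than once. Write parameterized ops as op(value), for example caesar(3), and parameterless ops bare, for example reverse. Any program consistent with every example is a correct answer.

take(4) | dedupe_adjacent | swapcase

Check, running the answer program on each example:
  "pbmdfnbcnkr" -> "pbmd" -> "pbmd" -> "PBMD"
  "vyfldnpl" -> "vyfl" -> "vyfl" -> "VYFL"
  "owftnhklq" -> "owft" -> "owft" -> "OWFT"
  "burrbeyhpjul" -> "burr" -> "bur" -> "BUR"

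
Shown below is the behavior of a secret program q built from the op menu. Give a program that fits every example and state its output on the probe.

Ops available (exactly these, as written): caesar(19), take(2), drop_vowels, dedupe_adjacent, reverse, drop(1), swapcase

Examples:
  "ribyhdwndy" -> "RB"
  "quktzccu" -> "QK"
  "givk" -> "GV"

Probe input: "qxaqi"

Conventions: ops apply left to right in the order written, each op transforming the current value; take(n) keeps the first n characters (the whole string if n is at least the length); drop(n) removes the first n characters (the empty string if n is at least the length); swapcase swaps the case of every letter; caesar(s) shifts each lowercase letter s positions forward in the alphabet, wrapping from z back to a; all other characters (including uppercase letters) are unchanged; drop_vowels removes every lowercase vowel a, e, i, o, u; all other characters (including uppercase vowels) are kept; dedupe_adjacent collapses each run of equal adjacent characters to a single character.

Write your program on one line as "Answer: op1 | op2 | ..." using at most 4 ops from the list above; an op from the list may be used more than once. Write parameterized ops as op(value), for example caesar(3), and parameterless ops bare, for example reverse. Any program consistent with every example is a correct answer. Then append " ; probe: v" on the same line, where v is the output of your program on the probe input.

drop_vowels | take(2) | swapcase ; probe: "QX"

Check, running the answer program on each example:
  "ribyhdwndy" -> "rbyhdwndy" -> "rb" -> "RB"
  "quktzccu" -> "qktzcc" -> "qk" -> "QK"
  "givk" -> "gvk" -> "gv" -> "GV"
  probe: "qxaqi" -> "qxq" -> "qx" -> "QX"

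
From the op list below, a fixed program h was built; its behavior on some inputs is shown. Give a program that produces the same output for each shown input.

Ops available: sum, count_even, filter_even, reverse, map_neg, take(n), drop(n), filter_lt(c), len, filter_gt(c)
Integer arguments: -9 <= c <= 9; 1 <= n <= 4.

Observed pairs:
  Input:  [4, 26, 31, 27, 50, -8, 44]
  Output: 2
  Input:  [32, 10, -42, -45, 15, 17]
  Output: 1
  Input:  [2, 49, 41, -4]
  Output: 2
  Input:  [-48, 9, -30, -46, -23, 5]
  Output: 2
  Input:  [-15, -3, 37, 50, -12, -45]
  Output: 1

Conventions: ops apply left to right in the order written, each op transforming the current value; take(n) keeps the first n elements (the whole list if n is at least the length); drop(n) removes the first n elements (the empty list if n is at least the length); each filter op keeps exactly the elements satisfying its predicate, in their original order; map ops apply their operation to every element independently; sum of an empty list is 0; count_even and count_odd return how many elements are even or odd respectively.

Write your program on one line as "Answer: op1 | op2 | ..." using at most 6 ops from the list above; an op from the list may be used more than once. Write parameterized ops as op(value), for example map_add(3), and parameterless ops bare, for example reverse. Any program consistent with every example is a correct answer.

filter_even | filter_lt(8) | map_neg | take(2) | map_neg | count_even

Check, running the answer program on each example:
  [4, 26, 31, 27, 50, -8, 44] -> [4, 26, 50, -8, 44] -> [4, -8] -> [-4, 8] -> [-4, 8] -> [4, -8] -> 2
  [32, 10, -42, -45, 15, 17] -> [32, 10, -42] -> [-42] -> [42] -> [42] -> [-42] -> 1
  [2, 49, 41, -4] -> [2, -4] -> [2, -4] -> [-2, 4] -> [-2, 4] -> [2, -4] -> 2
  [-48, 9, -30, -46, -23, 5] -> [-48, -30, -46] -> [-48, -30, -46] -> [48, 30, 46] -> [48, 30] -> [-48, -30] -> 2
  [-15, -3, 37, 50, -12, -45] -> [50, -12] -> [-12] -> [12] -> [12] -> [-12] -> 1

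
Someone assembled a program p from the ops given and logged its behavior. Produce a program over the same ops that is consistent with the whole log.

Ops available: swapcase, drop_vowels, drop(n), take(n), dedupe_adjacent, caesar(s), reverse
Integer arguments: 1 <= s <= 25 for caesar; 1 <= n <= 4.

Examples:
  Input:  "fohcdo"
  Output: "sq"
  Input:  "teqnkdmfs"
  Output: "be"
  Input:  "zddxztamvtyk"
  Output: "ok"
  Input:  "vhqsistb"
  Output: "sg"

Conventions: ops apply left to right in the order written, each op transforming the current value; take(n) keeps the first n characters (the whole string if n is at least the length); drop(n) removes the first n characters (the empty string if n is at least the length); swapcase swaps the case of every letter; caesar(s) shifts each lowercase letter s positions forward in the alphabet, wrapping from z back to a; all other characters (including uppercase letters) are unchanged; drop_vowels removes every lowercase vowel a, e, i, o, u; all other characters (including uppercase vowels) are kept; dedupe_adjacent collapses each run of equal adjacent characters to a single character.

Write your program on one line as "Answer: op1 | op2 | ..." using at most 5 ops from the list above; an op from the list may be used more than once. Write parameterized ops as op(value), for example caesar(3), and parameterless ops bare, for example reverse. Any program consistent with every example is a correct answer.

drop_vowels | caesar(11) | take(2) | reverse

Check, running the answer program on each example:
  "fohcdo" -> "fhcd" -> "qsno" -> "qs" -> "sq"
  "teqnkdmfs" -> "tqnkdmfs" -> "ebyvoxqd" -> "eb" -> "be"
  "zddxztamvtyk" -> "zddxztmvtyk" -> "kooikexgejv" -> "ko" -> "ok"
  "vhqsistb" -> "vhqsstb" -> "gsbddem" -> "gs" -> "sg"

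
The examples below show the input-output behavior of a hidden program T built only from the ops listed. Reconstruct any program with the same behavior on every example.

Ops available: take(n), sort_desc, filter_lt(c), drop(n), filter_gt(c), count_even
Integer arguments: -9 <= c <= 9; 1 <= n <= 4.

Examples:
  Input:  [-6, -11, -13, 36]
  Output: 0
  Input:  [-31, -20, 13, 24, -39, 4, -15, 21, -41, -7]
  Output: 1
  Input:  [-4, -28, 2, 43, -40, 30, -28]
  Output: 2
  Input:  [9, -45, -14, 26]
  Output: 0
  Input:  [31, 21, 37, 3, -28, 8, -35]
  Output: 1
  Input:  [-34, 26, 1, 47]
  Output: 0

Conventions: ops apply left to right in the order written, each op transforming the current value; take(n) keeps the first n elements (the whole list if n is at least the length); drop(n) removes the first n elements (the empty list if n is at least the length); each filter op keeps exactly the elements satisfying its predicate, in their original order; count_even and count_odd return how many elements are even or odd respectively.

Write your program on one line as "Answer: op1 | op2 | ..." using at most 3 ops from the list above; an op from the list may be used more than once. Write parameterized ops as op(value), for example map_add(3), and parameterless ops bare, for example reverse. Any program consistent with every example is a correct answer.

drop(3) | drop(2) | count_even

Check, running the answer program on each example:
  [-6, -11, -13, 36] -> [36] -> [] -> 0
  [-31, -20, 13, 24, -39, 4, -15, 21, -41, -7] -> [24, -39, 4, -15, 21, -41, -7] -> [4, -15, 21, -41, -7] -> 1
  [-4, -28, 2, 43, -40, 30, -28] -> [43, -40, 30, -28] -> [30, -28] -> 2
  [9, -45, -14, 26] -> [26] -> [] -> 0
  [31, 21, 37, 3, -28, 8, -35] -> [3, -28, 8, -35] -> [8, -35] -> 1
  [-34, 26, 1, 47] -> [47] -> [] -> 0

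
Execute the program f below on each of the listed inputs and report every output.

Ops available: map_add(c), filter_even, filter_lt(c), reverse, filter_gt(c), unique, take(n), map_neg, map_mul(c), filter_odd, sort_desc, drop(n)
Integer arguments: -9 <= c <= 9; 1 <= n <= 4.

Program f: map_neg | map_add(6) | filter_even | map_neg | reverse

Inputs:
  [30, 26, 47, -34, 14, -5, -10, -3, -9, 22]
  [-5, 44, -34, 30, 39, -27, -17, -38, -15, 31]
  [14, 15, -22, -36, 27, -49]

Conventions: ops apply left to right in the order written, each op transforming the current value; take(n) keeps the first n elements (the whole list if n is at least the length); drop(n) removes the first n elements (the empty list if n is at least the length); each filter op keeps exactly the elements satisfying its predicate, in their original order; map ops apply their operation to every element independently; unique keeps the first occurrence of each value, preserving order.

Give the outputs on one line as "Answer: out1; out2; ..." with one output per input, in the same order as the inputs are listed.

[16, -16, 8, -40, 20, 24]; [-44, 24, -40, 38]; [-42, -28, 8]

Execution, op by op:
  [30, 26, 47, -34, 14, -5, -10, -3, -9, 22] -> [-30, -26, -47, 34, -14, 5, 10, 3, 9, -22] -> [-24, -20, -41, 40, -8, 11, 16, 9, 15, -16] -> [-24, -20, 40, -8, 16, -16] -> [24, 20, -40, 8, -16, 16] -> [16, -16, 8, -40, 20, 24]
  [-5, 44, -34, 30, 39, -27, -17, -38, -15, 31] -> [5, -44, 34, -30, -39, 27, 17, 38, 15, -31] -> [11, -38, 40, -24, -33, 33, 23, 44, 21, -25] -> [-38, 40, -24, 44] -> [38, -40, 24, -44] -> [-44, 24, -40, 38]
  [14, 15, -22, -36, 27, -49] -> [-14, -15, 22, 36, -27, 49] -> [-8, -9, 28, 42, -21, 55] -> [-8, 28, 42] -> [8, -28, -42] -> [-42, -28, 8]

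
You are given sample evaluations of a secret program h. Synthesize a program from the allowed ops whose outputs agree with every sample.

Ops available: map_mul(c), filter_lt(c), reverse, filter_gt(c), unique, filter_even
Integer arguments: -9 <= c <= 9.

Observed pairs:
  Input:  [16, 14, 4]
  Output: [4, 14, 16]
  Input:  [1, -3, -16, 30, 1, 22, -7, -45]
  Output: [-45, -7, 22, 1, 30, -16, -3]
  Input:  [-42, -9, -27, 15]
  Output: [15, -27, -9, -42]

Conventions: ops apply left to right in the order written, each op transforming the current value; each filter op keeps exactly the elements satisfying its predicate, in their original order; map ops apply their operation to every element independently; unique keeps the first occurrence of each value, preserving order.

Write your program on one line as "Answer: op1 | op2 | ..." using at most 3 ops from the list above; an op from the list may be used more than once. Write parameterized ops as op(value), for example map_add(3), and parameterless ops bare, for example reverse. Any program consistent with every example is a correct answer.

reverse | unique

Check, running the answer program on each example:
  [16, 14, 4] -> [4, 14, 16] -> [4, 14, 16]
  [1, -3, -16, 30, 1, 22, -7, -45] -> [-45, -7, 22, 1, 30, -16, -3, 1] -> [-45, -7, 22, 1, 30, -16, -3]
  [-42, -9, -27, 15] -> [15, -27, -9, -42] -> [15, -27, -9, -42]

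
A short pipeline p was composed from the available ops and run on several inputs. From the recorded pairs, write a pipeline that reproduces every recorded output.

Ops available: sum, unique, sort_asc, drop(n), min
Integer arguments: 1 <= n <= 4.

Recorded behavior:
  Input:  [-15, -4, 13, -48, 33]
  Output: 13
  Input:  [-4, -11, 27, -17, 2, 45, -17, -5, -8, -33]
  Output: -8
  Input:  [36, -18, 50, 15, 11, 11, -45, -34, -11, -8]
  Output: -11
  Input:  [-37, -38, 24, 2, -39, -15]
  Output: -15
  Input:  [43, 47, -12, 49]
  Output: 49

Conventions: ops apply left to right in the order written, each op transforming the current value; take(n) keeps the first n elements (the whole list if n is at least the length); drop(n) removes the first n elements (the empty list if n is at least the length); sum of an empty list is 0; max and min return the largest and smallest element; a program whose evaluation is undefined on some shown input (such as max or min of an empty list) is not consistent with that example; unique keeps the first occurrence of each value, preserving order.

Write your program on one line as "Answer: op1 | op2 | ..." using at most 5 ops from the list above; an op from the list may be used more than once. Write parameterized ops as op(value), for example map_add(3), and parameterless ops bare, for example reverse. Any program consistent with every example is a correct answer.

sort_asc | unique | drop(3) | min

Check, running the answer program on each example:
  [-15, -4, 13, -48, 33] -> [-48, -15, -4, 13, 33] -> [-48, -15, -4, 13, 33] -> [13, 33] -> 13
  [-4, -11, 27, -17, 2, 45, -17, -5, -8, -33] -> [-33, -17, -17, -11, -8, -5, -4, 2, 27, 45] -> [-33, -17, -11, -8, -5, -4, 2, 27, 45] -> [-8, -5, -4, 2, 27, 45] -> -8
  [36, -18, 50, 15, 11, 11, -45, -34, -11, -8] -> [-45, -34, -18, -11, -8, 11, 11, 15, 36, 50] -> [-45, -34, -18, -11, -8, 11, 15, 36, 50] -> [-11, -8, 11, 15, 36, 50] -> -11
  [-37, -38, 24, 2, -39, -15] -> [-39, -38, -37, -15, 2, 24] -> [-39, -38, -37, -15, 2, 24] -> [-15, 2, 24] -> -15
  [43, 47, -12, 49] -> [-12, 43, 47, 49] -> [-12, 43, 47, 49] -> [49] -> 49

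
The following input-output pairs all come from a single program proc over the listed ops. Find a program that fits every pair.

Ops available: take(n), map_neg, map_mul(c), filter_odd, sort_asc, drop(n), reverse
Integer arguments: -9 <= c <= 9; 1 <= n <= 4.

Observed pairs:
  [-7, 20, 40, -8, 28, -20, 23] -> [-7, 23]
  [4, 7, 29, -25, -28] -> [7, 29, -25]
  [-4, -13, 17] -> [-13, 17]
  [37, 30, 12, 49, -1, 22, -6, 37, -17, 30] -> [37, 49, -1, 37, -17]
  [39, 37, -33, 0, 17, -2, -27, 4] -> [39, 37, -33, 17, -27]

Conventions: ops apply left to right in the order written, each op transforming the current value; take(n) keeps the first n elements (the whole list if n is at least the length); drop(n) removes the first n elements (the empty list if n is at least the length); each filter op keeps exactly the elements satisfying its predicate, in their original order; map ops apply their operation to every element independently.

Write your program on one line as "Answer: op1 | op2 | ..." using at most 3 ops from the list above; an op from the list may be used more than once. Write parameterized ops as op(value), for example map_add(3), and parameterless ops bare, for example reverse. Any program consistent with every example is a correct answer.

reverse | filter_odd | reverse

Check, running the answer program on each example:
  [-7, 20, 40, -8, 28, -20, 23] -> [23, -20, 28, -8, 40, 20, -7] -> [23, -7] -> [-7, 23]
  [4, 7, 29, -25, -28] -> [-28, -25, 29, 7, 4] -> [-25, 29, 7] -> [7, 29, -25]
  [-4, -13, 17] -> [17, -13, -4] -> [17, -13] -> [-13, 17]
  [37, 30, 12, 49, -1, 22, -6, 37, -17, 30] -> [30, -17, 37, -6, 22, -1, 49, 12, 30, 37] -> [-17, 37, -1, 49, 37] -> [37, 49, -1, 37, -17]
  [39, 37, -33, 0, 17, -2, -27, 4] -> [4, -27, -2, 17, 0, -33, 37, 39] -> [-27, 17, -33, 37, 39] -> [39, 37, -33, 17, -27]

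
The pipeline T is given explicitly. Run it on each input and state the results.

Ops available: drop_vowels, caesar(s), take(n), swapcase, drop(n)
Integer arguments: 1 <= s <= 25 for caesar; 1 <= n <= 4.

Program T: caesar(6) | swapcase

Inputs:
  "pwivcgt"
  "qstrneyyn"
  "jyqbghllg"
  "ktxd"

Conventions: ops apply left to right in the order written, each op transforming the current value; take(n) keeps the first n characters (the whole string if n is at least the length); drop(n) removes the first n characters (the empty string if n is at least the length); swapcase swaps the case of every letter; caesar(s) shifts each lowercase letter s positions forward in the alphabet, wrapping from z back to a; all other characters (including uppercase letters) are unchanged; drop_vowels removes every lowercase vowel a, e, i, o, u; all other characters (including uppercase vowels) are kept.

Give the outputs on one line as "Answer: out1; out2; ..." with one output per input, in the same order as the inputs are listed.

Execution, op by op:
  "pwivcgt" -> "vcobimz" -> "VCOBIMZ"
  "qstrneyyn" -> "wyzxtkeet" -> "WYZXTKEET"
  "jyqbghllg" -> "pewhmnrrm" -> "PEWHMNRRM"
  "ktxd" -> "qzdj" -> "QZDJ"

"VCOBIMZ"; "WYZXTKEET"; "PEWHMNRRM"; "QZDJ"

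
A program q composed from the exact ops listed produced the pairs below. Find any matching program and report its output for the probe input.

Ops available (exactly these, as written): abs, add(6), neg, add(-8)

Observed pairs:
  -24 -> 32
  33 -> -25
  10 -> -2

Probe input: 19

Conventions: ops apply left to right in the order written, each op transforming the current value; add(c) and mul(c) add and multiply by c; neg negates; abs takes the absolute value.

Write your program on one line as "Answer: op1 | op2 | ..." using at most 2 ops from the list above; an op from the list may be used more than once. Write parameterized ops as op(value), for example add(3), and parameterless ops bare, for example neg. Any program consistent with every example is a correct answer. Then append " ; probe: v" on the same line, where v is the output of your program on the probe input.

add(-8) | neg ; probe: -11

Check, running the answer program on each example:
  -24 -> -32 -> 32
  33 -> 25 -> -25
  10 -> 2 -> -2
  probe: 19 -> 11 -> -11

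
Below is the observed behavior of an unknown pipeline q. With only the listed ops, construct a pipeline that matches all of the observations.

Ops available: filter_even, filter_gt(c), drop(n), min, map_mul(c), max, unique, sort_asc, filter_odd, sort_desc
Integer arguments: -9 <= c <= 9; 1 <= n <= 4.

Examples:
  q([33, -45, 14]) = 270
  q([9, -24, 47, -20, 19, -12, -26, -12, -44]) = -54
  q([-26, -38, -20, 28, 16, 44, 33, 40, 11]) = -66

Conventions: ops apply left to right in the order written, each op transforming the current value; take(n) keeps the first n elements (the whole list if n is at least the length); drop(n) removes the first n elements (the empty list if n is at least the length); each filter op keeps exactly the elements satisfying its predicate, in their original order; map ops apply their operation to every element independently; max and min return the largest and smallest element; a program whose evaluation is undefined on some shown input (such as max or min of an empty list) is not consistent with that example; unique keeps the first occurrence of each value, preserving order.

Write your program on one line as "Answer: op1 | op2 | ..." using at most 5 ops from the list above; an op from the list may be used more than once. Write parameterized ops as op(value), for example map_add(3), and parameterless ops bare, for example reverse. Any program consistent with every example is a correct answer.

sort_desc | filter_odd | map_mul(3) | map_mul(-2) | max

Check, running the answer program on each example:
  [33, -45, 14] -> [33, 14, -45] -> [33, -45] -> [99, -135] -> [-198, 270] -> 270
  [9, -24, 47, -20, 19, -12, -26, -12, -44] -> [47, 19, 9, -12, -12, -20, -24, -26, -44] -> [47, 19, 9] -> [141, 57, 27] -> [-282, -114, -54] -> -54
  [-26, -38, -20, 28, 16, 44, 33, 40, 11] -> [44, 40, 33, 28, 16, 11, -20, -26, -38] -> [33, 11] -> [99, 33] -> [-198, -66] -> -66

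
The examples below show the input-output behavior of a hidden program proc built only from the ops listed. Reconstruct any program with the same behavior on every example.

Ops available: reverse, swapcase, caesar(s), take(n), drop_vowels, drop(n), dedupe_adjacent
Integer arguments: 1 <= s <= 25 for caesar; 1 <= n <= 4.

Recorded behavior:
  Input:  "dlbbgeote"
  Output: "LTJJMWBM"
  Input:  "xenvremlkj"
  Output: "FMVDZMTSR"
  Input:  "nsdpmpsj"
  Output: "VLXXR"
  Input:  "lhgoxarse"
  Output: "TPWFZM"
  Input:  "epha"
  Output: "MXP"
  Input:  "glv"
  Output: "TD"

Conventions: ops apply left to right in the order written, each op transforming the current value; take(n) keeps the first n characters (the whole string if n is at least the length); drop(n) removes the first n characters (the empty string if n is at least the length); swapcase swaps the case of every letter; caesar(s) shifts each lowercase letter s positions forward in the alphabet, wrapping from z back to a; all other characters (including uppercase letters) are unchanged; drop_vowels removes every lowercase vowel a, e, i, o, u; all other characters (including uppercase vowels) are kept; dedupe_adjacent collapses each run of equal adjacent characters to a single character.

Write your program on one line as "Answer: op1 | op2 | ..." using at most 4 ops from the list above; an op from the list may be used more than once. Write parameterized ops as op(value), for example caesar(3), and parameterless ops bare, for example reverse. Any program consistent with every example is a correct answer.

caesar(8) | drop_vowels | swapcase

Check, running the answer program on each example:
  "dlbbgeote" -> "ltjjomwbm" -> "ltjjmwbm" -> "LTJJMWBM"
  "xenvremlkj" -> "fmvdzmutsr" -> "fmvdzmtsr" -> "FMVDZMTSR"
  "nsdpmpsj" -> "valxuxar" -> "vlxxr" -> "VLXXR"
  "lhgoxarse" -> "tpowfizam" -> "tpwfzm" -> "TPWFZM"
  "epha" -> "mxpi" -> "mxp" -> "MXP"
  "glv" -> "otd" -> "td" -> "TD"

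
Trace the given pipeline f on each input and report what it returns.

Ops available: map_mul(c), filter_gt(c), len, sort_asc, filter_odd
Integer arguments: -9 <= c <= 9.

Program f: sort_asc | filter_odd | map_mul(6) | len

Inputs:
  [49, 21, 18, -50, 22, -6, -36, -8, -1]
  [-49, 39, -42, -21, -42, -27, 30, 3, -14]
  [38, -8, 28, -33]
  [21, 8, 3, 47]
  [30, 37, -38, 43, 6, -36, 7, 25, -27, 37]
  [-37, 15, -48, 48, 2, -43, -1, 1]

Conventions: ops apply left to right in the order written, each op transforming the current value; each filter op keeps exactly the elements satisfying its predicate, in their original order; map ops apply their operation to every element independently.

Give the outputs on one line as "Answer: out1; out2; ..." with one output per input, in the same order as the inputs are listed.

3; 5; 1; 3; 6; 5

Execution, op by op:
  [49, 21, 18, -50, 22, -6, -36, -8, -1] -> [-50, -36, -8, -6, -1, 18, 21, 22, 49] -> [-1, 21, 49] -> [-6, 126, 294] -> 3
  [-49, 39, -42, -21, -42, -27, 30, 3, -14] -> [-49, -42, -42, -27, -21, -14, 3, 30, 39] -> [-49, -27, -21, 3, 39] -> [-294, -162, -126, 18, 234] -> 5
  [38, -8, 28, -33] -> [-33, -8, 28, 38] -> [-33] -> [-198] -> 1
  [21, 8, 3, 47] -> [3, 8, 21, 47] -> [3, 21, 47] -> [18, 126, 282] -> 3
  [30, 37, -38, 43, 6, -36, 7, 25, -27, 37] -> [-38, -36, -27, 6, 7, 25, 30, 37, 37, 43] -> [-27, 7, 25, 37, 37, 43] -> [-162, 42, 150, 222, 222, 258] -> 6
  [-37, 15, -48, 48, 2, -43, -1, 1] -> [-48, -43, -37, -1, 1, 2, 15, 48] -> [-43, -37, -1, 1, 15] -> [-258, -222, -6, 6, 90] -> 5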